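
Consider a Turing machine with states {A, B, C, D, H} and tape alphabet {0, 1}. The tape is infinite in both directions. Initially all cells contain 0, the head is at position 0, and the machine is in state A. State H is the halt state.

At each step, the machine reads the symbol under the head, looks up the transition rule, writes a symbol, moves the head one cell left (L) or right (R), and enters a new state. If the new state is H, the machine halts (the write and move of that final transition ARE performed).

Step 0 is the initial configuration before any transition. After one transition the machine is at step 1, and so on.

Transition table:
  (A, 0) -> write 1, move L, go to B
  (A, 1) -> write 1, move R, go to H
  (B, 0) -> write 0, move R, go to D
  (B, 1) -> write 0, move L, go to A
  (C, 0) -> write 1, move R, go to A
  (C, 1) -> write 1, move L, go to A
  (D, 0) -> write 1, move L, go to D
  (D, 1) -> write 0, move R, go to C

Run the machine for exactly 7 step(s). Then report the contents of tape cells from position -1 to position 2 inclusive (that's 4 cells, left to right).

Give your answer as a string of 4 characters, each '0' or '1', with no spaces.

Answer: 0101

Derivation:
Step 1: in state A at pos 0, read 0 -> (A,0)->write 1,move L,goto B. Now: state=B, head=-1, tape[-2..1]=0010 (head:  ^)
Step 2: in state B at pos -1, read 0 -> (B,0)->write 0,move R,goto D. Now: state=D, head=0, tape[-2..1]=0010 (head:   ^)
Step 3: in state D at pos 0, read 1 -> (D,1)->write 0,move R,goto C. Now: state=C, head=1, tape[-2..2]=00000 (head:    ^)
Step 4: in state C at pos 1, read 0 -> (C,0)->write 1,move R,goto A. Now: state=A, head=2, tape[-2..3]=000100 (head:     ^)
Step 5: in state A at pos 2, read 0 -> (A,0)->write 1,move L,goto B. Now: state=B, head=1, tape[-2..3]=000110 (head:    ^)
Step 6: in state B at pos 1, read 1 -> (B,1)->write 0,move L,goto A. Now: state=A, head=0, tape[-2..3]=000010 (head:   ^)
Step 7: in state A at pos 0, read 0 -> (A,0)->write 1,move L,goto B. Now: state=B, head=-1, tape[-2..3]=001010 (head:  ^)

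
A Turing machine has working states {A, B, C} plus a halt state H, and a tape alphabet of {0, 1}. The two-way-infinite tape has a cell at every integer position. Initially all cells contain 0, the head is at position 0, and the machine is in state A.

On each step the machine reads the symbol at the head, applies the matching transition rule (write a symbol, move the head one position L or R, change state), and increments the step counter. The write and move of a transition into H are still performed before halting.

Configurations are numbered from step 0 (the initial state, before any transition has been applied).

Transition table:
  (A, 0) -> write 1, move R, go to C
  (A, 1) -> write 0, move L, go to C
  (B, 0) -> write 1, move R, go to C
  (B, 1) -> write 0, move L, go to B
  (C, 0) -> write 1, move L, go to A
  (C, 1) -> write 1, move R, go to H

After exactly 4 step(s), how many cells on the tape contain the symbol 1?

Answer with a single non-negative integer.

Step 1: in state A at pos 0, read 0 -> (A,0)->write 1,move R,goto C. Now: state=C, head=1, tape[-1..2]=0100 (head:   ^)
Step 2: in state C at pos 1, read 0 -> (C,0)->write 1,move L,goto A. Now: state=A, head=0, tape[-1..2]=0110 (head:  ^)
Step 3: in state A at pos 0, read 1 -> (A,1)->write 0,move L,goto C. Now: state=C, head=-1, tape[-2..2]=00010 (head:  ^)
Step 4: in state C at pos -1, read 0 -> (C,0)->write 1,move L,goto A. Now: state=A, head=-2, tape[-3..2]=001010 (head:  ^)
Cells containing 1 after step 4: {-1, 1} -> 2 cell(s)

Answer: 2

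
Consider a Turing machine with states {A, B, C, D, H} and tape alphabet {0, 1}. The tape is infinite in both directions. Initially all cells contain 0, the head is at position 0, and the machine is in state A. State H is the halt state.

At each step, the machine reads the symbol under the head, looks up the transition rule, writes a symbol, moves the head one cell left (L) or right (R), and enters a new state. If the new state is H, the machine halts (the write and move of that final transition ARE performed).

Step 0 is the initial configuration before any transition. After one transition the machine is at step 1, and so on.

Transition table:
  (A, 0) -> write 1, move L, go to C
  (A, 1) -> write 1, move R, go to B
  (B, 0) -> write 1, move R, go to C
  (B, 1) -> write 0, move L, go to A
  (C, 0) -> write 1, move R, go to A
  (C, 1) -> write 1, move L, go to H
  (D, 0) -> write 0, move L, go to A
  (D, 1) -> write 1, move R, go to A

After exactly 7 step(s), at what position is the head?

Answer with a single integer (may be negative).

Step 1: in state A at pos 0, read 0 -> (A,0)->write 1,move L,goto C. Now: state=C, head=-1, tape[-2..1]=0010 (head:  ^)
Step 2: in state C at pos -1, read 0 -> (C,0)->write 1,move R,goto A. Now: state=A, head=0, tape[-2..1]=0110 (head:   ^)
Step 3: in state A at pos 0, read 1 -> (A,1)->write 1,move R,goto B. Now: state=B, head=1, tape[-2..2]=01100 (head:    ^)
Step 4: in state B at pos 1, read 0 -> (B,0)->write 1,move R,goto C. Now: state=C, head=2, tape[-2..3]=011100 (head:     ^)
Step 5: in state C at pos 2, read 0 -> (C,0)->write 1,move R,goto A. Now: state=A, head=3, tape[-2..4]=0111100 (head:      ^)
Step 6: in state A at pos 3, read 0 -> (A,0)->write 1,move L,goto C. Now: state=C, head=2, tape[-2..4]=0111110 (head:     ^)
Step 7: in state C at pos 2, read 1 -> (C,1)->write 1,move L,goto H. Now: state=H, head=1, tape[-2..4]=0111110 (head:    ^)

Answer: 1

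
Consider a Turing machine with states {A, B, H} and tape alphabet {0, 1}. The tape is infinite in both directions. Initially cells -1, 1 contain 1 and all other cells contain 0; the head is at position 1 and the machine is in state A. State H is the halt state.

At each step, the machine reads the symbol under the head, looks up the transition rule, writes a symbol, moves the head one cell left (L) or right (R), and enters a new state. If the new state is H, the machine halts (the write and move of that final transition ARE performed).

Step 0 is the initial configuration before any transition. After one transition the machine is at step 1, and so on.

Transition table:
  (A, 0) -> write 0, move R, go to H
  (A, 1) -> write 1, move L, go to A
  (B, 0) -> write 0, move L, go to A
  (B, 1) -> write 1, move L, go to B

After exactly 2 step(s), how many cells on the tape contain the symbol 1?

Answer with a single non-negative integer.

Step 1: in state A at pos 1, read 1 -> (A,1)->write 1,move L,goto A. Now: state=A, head=0, tape[-2..2]=01010 (head:   ^)
Step 2: in state A at pos 0, read 0 -> (A,0)->write 0,move R,goto H. Now: state=H, head=1, tape[-2..2]=01010 (head:    ^)
Cells containing 1 after step 2: {-1, 1} -> 2 cell(s)

Answer: 2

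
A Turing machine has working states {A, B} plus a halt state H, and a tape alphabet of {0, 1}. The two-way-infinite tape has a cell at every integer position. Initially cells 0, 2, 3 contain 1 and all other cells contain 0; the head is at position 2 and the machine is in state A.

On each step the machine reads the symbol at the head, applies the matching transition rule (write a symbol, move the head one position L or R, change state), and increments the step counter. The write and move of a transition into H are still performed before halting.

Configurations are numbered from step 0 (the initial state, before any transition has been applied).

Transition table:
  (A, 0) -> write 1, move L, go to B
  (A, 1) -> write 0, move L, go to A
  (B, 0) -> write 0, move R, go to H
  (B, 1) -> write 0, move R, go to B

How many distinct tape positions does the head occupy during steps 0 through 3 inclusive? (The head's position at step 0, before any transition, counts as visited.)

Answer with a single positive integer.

Answer: 3

Derivation:
Step 1: in state A at pos 2, read 1 -> (A,1)->write 0,move L,goto A. Now: state=A, head=1, tape[-1..4]=010010 (head:   ^)
Step 2: in state A at pos 1, read 0 -> (A,0)->write 1,move L,goto B. Now: state=B, head=0, tape[-1..4]=011010 (head:  ^)
Step 3: in state B at pos 0, read 1 -> (B,1)->write 0,move R,goto B. Now: state=B, head=1, tape[-1..4]=001010 (head:   ^)
Head positions at steps 0..3: starting at 2, distinct positions visited = {0, 1, 2} -> 3 position(s)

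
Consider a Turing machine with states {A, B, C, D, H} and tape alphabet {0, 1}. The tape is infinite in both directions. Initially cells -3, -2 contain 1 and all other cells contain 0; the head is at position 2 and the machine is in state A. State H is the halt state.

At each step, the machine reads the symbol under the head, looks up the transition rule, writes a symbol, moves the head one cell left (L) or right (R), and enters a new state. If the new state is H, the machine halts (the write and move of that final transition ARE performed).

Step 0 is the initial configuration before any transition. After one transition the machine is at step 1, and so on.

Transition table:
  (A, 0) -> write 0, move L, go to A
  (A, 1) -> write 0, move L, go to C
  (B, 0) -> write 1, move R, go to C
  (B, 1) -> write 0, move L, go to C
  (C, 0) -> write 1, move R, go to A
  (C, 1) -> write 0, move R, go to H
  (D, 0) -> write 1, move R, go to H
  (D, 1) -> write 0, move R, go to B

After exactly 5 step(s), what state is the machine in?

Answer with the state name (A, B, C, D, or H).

Answer: C

Derivation:
Step 1: in state A at pos 2, read 0 -> (A,0)->write 0,move L,goto A. Now: state=A, head=1, tape[-4..3]=01100000 (head:      ^)
Step 2: in state A at pos 1, read 0 -> (A,0)->write 0,move L,goto A. Now: state=A, head=0, tape[-4..3]=01100000 (head:     ^)
Step 3: in state A at pos 0, read 0 -> (A,0)->write 0,move L,goto A. Now: state=A, head=-1, tape[-4..3]=01100000 (head:    ^)
Step 4: in state A at pos -1, read 0 -> (A,0)->write 0,move L,goto A. Now: state=A, head=-2, tape[-4..3]=01100000 (head:   ^)
Step 5: in state A at pos -2, read 1 -> (A,1)->write 0,move L,goto C. Now: state=C, head=-3, tape[-4..3]=01000000 (head:  ^)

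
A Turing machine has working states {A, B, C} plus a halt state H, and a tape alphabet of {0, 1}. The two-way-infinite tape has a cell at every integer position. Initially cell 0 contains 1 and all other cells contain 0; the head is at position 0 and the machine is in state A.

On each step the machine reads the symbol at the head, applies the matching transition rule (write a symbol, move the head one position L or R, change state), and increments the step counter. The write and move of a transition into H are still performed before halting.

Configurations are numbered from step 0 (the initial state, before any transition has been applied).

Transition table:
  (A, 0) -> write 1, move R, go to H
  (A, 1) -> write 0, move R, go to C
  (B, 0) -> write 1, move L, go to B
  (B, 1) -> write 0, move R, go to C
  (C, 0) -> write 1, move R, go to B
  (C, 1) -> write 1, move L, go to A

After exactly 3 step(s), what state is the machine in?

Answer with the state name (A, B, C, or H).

Answer: B

Derivation:
Step 1: in state A at pos 0, read 1 -> (A,1)->write 0,move R,goto C. Now: state=C, head=1, tape[-1..2]=0000 (head:   ^)
Step 2: in state C at pos 1, read 0 -> (C,0)->write 1,move R,goto B. Now: state=B, head=2, tape[-1..3]=00100 (head:    ^)
Step 3: in state B at pos 2, read 0 -> (B,0)->write 1,move L,goto B. Now: state=B, head=1, tape[-1..3]=00110 (head:   ^)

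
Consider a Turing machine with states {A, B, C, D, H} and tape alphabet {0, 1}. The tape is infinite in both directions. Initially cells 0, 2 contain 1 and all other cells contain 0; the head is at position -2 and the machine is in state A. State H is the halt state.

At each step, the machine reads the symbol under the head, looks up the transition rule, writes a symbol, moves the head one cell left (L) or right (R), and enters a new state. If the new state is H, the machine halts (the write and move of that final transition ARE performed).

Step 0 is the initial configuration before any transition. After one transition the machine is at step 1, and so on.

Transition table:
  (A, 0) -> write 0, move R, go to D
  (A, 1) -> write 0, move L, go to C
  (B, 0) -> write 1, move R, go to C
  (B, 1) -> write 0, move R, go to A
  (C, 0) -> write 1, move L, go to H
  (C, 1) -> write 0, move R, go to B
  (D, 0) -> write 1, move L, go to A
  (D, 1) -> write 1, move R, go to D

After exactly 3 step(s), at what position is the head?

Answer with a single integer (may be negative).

Answer: -1

Derivation:
Step 1: in state A at pos -2, read 0 -> (A,0)->write 0,move R,goto D. Now: state=D, head=-1, tape[-3..3]=0001010 (head:   ^)
Step 2: in state D at pos -1, read 0 -> (D,0)->write 1,move L,goto A. Now: state=A, head=-2, tape[-3..3]=0011010 (head:  ^)
Step 3: in state A at pos -2, read 0 -> (A,0)->write 0,move R,goto D. Now: state=D, head=-1, tape[-3..3]=0011010 (head:   ^)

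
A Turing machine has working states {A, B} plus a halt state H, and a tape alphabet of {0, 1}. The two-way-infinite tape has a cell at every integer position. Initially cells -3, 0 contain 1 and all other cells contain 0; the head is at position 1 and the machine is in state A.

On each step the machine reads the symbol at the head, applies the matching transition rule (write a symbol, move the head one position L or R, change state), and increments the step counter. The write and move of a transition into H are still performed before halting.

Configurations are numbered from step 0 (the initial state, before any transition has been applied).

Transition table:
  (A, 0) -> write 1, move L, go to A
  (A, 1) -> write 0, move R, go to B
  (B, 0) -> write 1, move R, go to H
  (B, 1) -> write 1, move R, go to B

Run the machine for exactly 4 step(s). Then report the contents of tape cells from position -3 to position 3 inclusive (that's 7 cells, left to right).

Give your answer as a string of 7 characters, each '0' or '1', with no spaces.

Step 1: in state A at pos 1, read 0 -> (A,0)->write 1,move L,goto A. Now: state=A, head=0, tape[-4..2]=0100110 (head:     ^)
Step 2: in state A at pos 0, read 1 -> (A,1)->write 0,move R,goto B. Now: state=B, head=1, tape[-4..2]=0100010 (head:      ^)
Step 3: in state B at pos 1, read 1 -> (B,1)->write 1,move R,goto B. Now: state=B, head=2, tape[-4..3]=01000100 (head:       ^)
Step 4: in state B at pos 2, read 0 -> (B,0)->write 1,move R,goto H. Now: state=H, head=3, tape[-4..4]=010001100 (head:        ^)

Answer: 1000110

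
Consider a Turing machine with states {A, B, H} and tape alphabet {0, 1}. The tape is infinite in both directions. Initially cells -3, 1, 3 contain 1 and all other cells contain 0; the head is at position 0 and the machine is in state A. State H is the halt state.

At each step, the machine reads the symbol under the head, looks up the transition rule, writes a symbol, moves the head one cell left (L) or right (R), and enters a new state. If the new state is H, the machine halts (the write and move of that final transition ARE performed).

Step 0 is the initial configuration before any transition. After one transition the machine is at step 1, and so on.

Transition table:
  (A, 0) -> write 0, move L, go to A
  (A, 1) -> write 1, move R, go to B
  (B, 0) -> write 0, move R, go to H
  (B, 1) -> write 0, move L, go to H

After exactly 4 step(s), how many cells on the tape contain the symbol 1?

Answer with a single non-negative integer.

Step 1: in state A at pos 0, read 0 -> (A,0)->write 0,move L,goto A. Now: state=A, head=-1, tape[-4..4]=010001010 (head:    ^)
Step 2: in state A at pos -1, read 0 -> (A,0)->write 0,move L,goto A. Now: state=A, head=-2, tape[-4..4]=010001010 (head:   ^)
Step 3: in state A at pos -2, read 0 -> (A,0)->write 0,move L,goto A. Now: state=A, head=-3, tape[-4..4]=010001010 (head:  ^)
Step 4: in state A at pos -3, read 1 -> (A,1)->write 1,move R,goto B. Now: state=B, head=-2, tape[-4..4]=010001010 (head:   ^)
Cells containing 1 after step 4: {-3, 1, 3} -> 3 cell(s)

Answer: 3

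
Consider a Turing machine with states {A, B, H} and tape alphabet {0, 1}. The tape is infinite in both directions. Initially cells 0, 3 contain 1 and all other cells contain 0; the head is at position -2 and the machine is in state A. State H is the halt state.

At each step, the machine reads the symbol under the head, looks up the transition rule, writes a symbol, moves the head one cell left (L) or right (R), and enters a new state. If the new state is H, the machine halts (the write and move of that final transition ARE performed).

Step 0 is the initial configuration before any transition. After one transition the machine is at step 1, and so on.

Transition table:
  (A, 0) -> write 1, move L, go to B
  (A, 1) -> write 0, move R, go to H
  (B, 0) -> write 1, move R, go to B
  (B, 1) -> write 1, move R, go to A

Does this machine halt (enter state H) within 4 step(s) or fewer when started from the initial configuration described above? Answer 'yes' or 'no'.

Step 1: in state A at pos -2, read 0 -> (A,0)->write 1,move L,goto B. Now: state=B, head=-3, tape[-4..4]=001010010 (head:  ^)
Step 2: in state B at pos -3, read 0 -> (B,0)->write 1,move R,goto B. Now: state=B, head=-2, tape[-4..4]=011010010 (head:   ^)
Step 3: in state B at pos -2, read 1 -> (B,1)->write 1,move R,goto A. Now: state=A, head=-1, tape[-4..4]=011010010 (head:    ^)
Step 4: in state A at pos -1, read 0 -> (A,0)->write 1,move L,goto B. Now: state=B, head=-2, tape[-4..4]=011110010 (head:   ^)
After 4 step(s): state = B (not H) -> not halted within 4 -> no

Answer: no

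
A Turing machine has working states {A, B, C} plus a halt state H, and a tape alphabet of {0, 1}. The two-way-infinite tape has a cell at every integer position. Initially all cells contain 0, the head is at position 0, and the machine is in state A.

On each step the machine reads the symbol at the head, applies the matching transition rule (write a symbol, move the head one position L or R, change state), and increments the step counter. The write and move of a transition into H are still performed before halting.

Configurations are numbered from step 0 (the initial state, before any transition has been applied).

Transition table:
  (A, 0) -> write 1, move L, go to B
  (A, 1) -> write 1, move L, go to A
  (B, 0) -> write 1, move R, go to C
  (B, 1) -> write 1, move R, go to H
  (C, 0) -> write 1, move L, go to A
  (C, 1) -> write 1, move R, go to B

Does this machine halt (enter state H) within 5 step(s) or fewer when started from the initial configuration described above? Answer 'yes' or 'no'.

Answer: no

Derivation:
Step 1: in state A at pos 0, read 0 -> (A,0)->write 1,move L,goto B. Now: state=B, head=-1, tape[-2..1]=0010 (head:  ^)
Step 2: in state B at pos -1, read 0 -> (B,0)->write 1,move R,goto C. Now: state=C, head=0, tape[-2..1]=0110 (head:   ^)
Step 3: in state C at pos 0, read 1 -> (C,1)->write 1,move R,goto B. Now: state=B, head=1, tape[-2..2]=01100 (head:    ^)
Step 4: in state B at pos 1, read 0 -> (B,0)->write 1,move R,goto C. Now: state=C, head=2, tape[-2..3]=011100 (head:     ^)
Step 5: in state C at pos 2, read 0 -> (C,0)->write 1,move L,goto A. Now: state=A, head=1, tape[-2..3]=011110 (head:    ^)
After 5 step(s): state = A (not H) -> not halted within 5 -> no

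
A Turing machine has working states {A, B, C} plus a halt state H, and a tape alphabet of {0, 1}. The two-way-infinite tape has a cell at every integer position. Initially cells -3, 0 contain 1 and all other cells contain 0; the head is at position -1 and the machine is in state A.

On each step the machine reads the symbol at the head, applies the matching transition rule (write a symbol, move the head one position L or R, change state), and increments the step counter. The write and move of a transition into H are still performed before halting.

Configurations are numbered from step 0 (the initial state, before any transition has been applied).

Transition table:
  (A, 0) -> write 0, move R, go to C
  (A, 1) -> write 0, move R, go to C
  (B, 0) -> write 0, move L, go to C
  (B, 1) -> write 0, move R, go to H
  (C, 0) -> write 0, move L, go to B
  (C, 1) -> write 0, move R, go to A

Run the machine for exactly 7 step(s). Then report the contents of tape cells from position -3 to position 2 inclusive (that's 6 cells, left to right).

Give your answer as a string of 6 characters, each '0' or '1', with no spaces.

Step 1: in state A at pos -1, read 0 -> (A,0)->write 0,move R,goto C. Now: state=C, head=0, tape[-4..1]=010010 (head:     ^)
Step 2: in state C at pos 0, read 1 -> (C,1)->write 0,move R,goto A. Now: state=A, head=1, tape[-4..2]=0100000 (head:      ^)
Step 3: in state A at pos 1, read 0 -> (A,0)->write 0,move R,goto C. Now: state=C, head=2, tape[-4..3]=01000000 (head:       ^)
Step 4: in state C at pos 2, read 0 -> (C,0)->write 0,move L,goto B. Now: state=B, head=1, tape[-4..3]=01000000 (head:      ^)
Step 5: in state B at pos 1, read 0 -> (B,0)->write 0,move L,goto C. Now: state=C, head=0, tape[-4..3]=01000000 (head:     ^)
Step 6: in state C at pos 0, read 0 -> (C,0)->write 0,move L,goto B. Now: state=B, head=-1, tape[-4..3]=01000000 (head:    ^)
Step 7: in state B at pos -1, read 0 -> (B,0)->write 0,move L,goto C. Now: state=C, head=-2, tape[-4..3]=01000000 (head:   ^)

Answer: 100000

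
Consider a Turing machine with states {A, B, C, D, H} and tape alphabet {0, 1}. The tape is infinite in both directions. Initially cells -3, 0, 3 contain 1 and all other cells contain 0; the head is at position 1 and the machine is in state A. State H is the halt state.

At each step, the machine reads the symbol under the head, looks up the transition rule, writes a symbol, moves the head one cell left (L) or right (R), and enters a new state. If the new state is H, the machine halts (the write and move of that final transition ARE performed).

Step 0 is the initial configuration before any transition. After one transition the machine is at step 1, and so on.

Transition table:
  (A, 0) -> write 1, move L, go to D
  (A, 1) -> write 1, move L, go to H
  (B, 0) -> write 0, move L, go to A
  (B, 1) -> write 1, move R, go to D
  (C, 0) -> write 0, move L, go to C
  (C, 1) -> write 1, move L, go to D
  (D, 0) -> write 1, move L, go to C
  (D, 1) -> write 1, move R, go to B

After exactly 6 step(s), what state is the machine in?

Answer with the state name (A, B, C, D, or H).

Step 1: in state A at pos 1, read 0 -> (A,0)->write 1,move L,goto D. Now: state=D, head=0, tape[-4..4]=010011010 (head:     ^)
Step 2: in state D at pos 0, read 1 -> (D,1)->write 1,move R,goto B. Now: state=B, head=1, tape[-4..4]=010011010 (head:      ^)
Step 3: in state B at pos 1, read 1 -> (B,1)->write 1,move R,goto D. Now: state=D, head=2, tape[-4..4]=010011010 (head:       ^)
Step 4: in state D at pos 2, read 0 -> (D,0)->write 1,move L,goto C. Now: state=C, head=1, tape[-4..4]=010011110 (head:      ^)
Step 5: in state C at pos 1, read 1 -> (C,1)->write 1,move L,goto D. Now: state=D, head=0, tape[-4..4]=010011110 (head:     ^)
Step 6: in state D at pos 0, read 1 -> (D,1)->write 1,move R,goto B. Now: state=B, head=1, tape[-4..4]=010011110 (head:      ^)

Answer: B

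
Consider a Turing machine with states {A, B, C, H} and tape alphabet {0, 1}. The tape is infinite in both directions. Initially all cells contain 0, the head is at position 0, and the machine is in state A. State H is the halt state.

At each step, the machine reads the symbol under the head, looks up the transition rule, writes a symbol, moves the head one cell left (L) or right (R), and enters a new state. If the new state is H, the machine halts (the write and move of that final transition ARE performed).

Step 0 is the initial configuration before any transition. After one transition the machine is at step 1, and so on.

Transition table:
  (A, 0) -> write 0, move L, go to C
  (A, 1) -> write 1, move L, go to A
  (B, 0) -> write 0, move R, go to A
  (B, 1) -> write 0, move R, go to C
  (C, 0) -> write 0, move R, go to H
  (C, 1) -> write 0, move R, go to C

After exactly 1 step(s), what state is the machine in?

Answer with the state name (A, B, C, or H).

Answer: C

Derivation:
Step 1: in state A at pos 0, read 0 -> (A,0)->write 0,move L,goto C. Now: state=C, head=-1, tape[-2..1]=0000 (head:  ^)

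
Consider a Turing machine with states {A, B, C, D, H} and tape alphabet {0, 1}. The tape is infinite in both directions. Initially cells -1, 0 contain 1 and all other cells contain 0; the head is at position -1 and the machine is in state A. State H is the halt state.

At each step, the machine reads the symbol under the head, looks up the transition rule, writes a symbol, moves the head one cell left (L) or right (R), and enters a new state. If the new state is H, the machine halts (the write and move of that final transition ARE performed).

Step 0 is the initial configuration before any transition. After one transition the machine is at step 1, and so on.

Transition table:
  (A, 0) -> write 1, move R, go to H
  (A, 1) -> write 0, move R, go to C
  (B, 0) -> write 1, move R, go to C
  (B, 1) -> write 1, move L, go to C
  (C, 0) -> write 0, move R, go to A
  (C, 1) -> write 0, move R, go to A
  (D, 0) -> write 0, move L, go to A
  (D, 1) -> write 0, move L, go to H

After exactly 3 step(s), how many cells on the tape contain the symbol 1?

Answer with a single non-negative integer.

Step 1: in state A at pos -1, read 1 -> (A,1)->write 0,move R,goto C. Now: state=C, head=0, tape[-2..1]=0010 (head:   ^)
Step 2: in state C at pos 0, read 1 -> (C,1)->write 0,move R,goto A. Now: state=A, head=1, tape[-2..2]=00000 (head:    ^)
Step 3: in state A at pos 1, read 0 -> (A,0)->write 1,move R,goto H. Now: state=H, head=2, tape[-2..3]=000100 (head:     ^)
Cells containing 1 after step 3: {1} -> 1 cell(s)

Answer: 1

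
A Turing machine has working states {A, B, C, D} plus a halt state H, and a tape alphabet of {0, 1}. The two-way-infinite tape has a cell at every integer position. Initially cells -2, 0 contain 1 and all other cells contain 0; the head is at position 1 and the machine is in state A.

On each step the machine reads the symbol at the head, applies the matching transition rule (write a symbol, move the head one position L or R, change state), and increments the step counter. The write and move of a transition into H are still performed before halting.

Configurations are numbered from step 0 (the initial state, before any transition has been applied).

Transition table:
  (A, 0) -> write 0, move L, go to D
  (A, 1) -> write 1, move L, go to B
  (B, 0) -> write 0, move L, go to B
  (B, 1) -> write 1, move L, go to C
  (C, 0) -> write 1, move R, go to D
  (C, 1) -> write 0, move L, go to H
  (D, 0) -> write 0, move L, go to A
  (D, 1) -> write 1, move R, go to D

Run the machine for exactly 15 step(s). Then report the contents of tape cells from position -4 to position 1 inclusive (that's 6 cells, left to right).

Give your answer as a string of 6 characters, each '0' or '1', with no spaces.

Step 1: in state A at pos 1, read 0 -> (A,0)->write 0,move L,goto D. Now: state=D, head=0, tape[-3..2]=010100 (head:    ^)
Step 2: in state D at pos 0, read 1 -> (D,1)->write 1,move R,goto D. Now: state=D, head=1, tape[-3..2]=010100 (head:     ^)
Step 3: in state D at pos 1, read 0 -> (D,0)->write 0,move L,goto A. Now: state=A, head=0, tape[-3..2]=010100 (head:    ^)
Step 4: in state A at pos 0, read 1 -> (A,1)->write 1,move L,goto B. Now: state=B, head=-1, tape[-3..2]=010100 (head:   ^)
Step 5: in state B at pos -1, read 0 -> (B,0)->write 0,move L,goto B. Now: state=B, head=-2, tape[-3..2]=010100 (head:  ^)
Step 6: in state B at pos -2, read 1 -> (B,1)->write 1,move L,goto C. Now: state=C, head=-3, tape[-4..2]=0010100 (head:  ^)
Step 7: in state C at pos -3, read 0 -> (C,0)->write 1,move R,goto D. Now: state=D, head=-2, tape[-4..2]=0110100 (head:   ^)
Step 8: in state D at pos -2, read 1 -> (D,1)->write 1,move R,goto D. Now: state=D, head=-1, tape[-4..2]=0110100 (head:    ^)
Step 9: in state D at pos -1, read 0 -> (D,0)->write 0,move L,goto A. Now: state=A, head=-2, tape[-4..2]=0110100 (head:   ^)
Step 10: in state A at pos -2, read 1 -> (A,1)->write 1,move L,goto B. Now: state=B, head=-3, tape[-4..2]=0110100 (head:  ^)
Step 11: in state B at pos -3, read 1 -> (B,1)->write 1,move L,goto C. Now: state=C, head=-4, tape[-5..2]=00110100 (head:  ^)
Step 12: in state C at pos -4, read 0 -> (C,0)->write 1,move R,goto D. Now: state=D, head=-3, tape[-5..2]=01110100 (head:   ^)
Step 13: in state D at pos -3, read 1 -> (D,1)->write 1,move R,goto D. Now: state=D, head=-2, tape[-5..2]=01110100 (head:    ^)
Step 14: in state D at pos -2, read 1 -> (D,1)->write 1,move R,goto D. Now: state=D, head=-1, tape[-5..2]=01110100 (head:     ^)
Step 15: in state D at pos -1, read 0 -> (D,0)->write 0,move L,goto A. Now: state=A, head=-2, tape[-5..2]=01110100 (head:    ^)

Answer: 111010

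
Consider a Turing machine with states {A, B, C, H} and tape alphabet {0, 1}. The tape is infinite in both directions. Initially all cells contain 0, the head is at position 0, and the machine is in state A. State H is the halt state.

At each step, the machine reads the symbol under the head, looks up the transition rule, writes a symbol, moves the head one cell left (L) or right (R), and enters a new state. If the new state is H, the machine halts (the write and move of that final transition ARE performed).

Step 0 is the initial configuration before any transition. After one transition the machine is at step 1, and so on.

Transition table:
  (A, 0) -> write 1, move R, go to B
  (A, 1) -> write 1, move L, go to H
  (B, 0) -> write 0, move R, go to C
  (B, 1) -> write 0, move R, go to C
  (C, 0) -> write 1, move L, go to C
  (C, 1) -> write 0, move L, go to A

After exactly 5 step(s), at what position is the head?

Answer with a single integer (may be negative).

Answer: -1

Derivation:
Step 1: in state A at pos 0, read 0 -> (A,0)->write 1,move R,goto B. Now: state=B, head=1, tape[-1..2]=0100 (head:   ^)
Step 2: in state B at pos 1, read 0 -> (B,0)->write 0,move R,goto C. Now: state=C, head=2, tape[-1..3]=01000 (head:    ^)
Step 3: in state C at pos 2, read 0 -> (C,0)->write 1,move L,goto C. Now: state=C, head=1, tape[-1..3]=01010 (head:   ^)
Step 4: in state C at pos 1, read 0 -> (C,0)->write 1,move L,goto C. Now: state=C, head=0, tape[-1..3]=01110 (head:  ^)
Step 5: in state C at pos 0, read 1 -> (C,1)->write 0,move L,goto A. Now: state=A, head=-1, tape[-2..3]=000110 (head:  ^)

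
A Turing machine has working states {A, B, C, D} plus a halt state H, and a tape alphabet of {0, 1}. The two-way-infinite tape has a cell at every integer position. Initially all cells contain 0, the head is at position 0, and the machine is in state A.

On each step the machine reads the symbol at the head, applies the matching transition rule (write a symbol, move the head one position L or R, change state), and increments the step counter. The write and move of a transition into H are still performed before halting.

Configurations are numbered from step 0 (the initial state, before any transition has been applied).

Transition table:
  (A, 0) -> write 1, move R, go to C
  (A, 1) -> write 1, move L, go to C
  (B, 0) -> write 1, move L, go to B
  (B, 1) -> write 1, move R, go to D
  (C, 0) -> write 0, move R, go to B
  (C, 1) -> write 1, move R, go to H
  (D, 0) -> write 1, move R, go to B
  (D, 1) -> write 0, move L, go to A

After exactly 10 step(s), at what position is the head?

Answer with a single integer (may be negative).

Step 1: in state A at pos 0, read 0 -> (A,0)->write 1,move R,goto C. Now: state=C, head=1, tape[-1..2]=0100 (head:   ^)
Step 2: in state C at pos 1, read 0 -> (C,0)->write 0,move R,goto B. Now: state=B, head=2, tape[-1..3]=01000 (head:    ^)
Step 3: in state B at pos 2, read 0 -> (B,0)->write 1,move L,goto B. Now: state=B, head=1, tape[-1..3]=01010 (head:   ^)
Step 4: in state B at pos 1, read 0 -> (B,0)->write 1,move L,goto B. Now: state=B, head=0, tape[-1..3]=01110 (head:  ^)
Step 5: in state B at pos 0, read 1 -> (B,1)->write 1,move R,goto D. Now: state=D, head=1, tape[-1..3]=01110 (head:   ^)
Step 6: in state D at pos 1, read 1 -> (D,1)->write 0,move L,goto A. Now: state=A, head=0, tape[-1..3]=01010 (head:  ^)
Step 7: in state A at pos 0, read 1 -> (A,1)->write 1,move L,goto C. Now: state=C, head=-1, tape[-2..3]=001010 (head:  ^)
Step 8: in state C at pos -1, read 0 -> (C,0)->write 0,move R,goto B. Now: state=B, head=0, tape[-2..3]=001010 (head:   ^)
Step 9: in state B at pos 0, read 1 -> (B,1)->write 1,move R,goto D. Now: state=D, head=1, tape[-2..3]=001010 (head:    ^)
Step 10: in state D at pos 1, read 0 -> (D,0)->write 1,move R,goto B. Now: state=B, head=2, tape[-2..3]=001110 (head:     ^)

Answer: 2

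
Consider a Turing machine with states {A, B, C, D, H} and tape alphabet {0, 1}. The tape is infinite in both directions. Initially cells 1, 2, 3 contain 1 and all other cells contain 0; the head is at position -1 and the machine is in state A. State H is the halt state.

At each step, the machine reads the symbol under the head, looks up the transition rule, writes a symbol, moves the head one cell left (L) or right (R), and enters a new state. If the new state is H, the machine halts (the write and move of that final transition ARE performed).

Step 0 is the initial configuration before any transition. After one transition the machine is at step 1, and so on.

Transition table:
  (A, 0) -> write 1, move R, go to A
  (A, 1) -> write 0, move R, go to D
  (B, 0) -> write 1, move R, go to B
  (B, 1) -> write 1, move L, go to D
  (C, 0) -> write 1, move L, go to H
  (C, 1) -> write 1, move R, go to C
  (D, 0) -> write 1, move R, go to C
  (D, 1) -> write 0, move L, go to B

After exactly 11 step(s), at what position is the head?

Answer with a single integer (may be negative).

Step 1: in state A at pos -1, read 0 -> (A,0)->write 1,move R,goto A. Now: state=A, head=0, tape[-2..4]=0101110 (head:   ^)
Step 2: in state A at pos 0, read 0 -> (A,0)->write 1,move R,goto A. Now: state=A, head=1, tape[-2..4]=0111110 (head:    ^)
Step 3: in state A at pos 1, read 1 -> (A,1)->write 0,move R,goto D. Now: state=D, head=2, tape[-2..4]=0110110 (head:     ^)
Step 4: in state D at pos 2, read 1 -> (D,1)->write 0,move L,goto B. Now: state=B, head=1, tape[-2..4]=0110010 (head:    ^)
Step 5: in state B at pos 1, read 0 -> (B,0)->write 1,move R,goto B. Now: state=B, head=2, tape[-2..4]=0111010 (head:     ^)
Step 6: in state B at pos 2, read 0 -> (B,0)->write 1,move R,goto B. Now: state=B, head=3, tape[-2..4]=0111110 (head:      ^)
Step 7: in state B at pos 3, read 1 -> (B,1)->write 1,move L,goto D. Now: state=D, head=2, tape[-2..4]=0111110 (head:     ^)
Step 8: in state D at pos 2, read 1 -> (D,1)->write 0,move L,goto B. Now: state=B, head=1, tape[-2..4]=0111010 (head:    ^)
Step 9: in state B at pos 1, read 1 -> (B,1)->write 1,move L,goto D. Now: state=D, head=0, tape[-2..4]=0111010 (head:   ^)
Step 10: in state D at pos 0, read 1 -> (D,1)->write 0,move L,goto B. Now: state=B, head=-1, tape[-2..4]=0101010 (head:  ^)
Step 11: in state B at pos -1, read 1 -> (B,1)->write 1,move L,goto D. Now: state=D, head=-2, tape[-3..4]=00101010 (head:  ^)

Answer: -2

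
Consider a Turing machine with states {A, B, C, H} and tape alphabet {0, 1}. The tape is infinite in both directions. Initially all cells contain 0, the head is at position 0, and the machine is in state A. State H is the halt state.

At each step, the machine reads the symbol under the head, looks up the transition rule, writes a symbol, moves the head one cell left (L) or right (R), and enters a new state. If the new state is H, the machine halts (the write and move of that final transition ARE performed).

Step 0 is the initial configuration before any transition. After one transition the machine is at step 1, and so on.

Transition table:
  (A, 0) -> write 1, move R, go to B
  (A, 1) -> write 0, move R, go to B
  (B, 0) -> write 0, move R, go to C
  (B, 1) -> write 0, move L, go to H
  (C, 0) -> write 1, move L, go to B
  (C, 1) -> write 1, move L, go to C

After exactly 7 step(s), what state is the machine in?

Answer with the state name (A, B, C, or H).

Answer: H

Derivation:
Step 1: in state A at pos 0, read 0 -> (A,0)->write 1,move R,goto B. Now: state=B, head=1, tape[-1..2]=0100 (head:   ^)
Step 2: in state B at pos 1, read 0 -> (B,0)->write 0,move R,goto C. Now: state=C, head=2, tape[-1..3]=01000 (head:    ^)
Step 3: in state C at pos 2, read 0 -> (C,0)->write 1,move L,goto B. Now: state=B, head=1, tape[-1..3]=01010 (head:   ^)
Step 4: in state B at pos 1, read 0 -> (B,0)->write 0,move R,goto C. Now: state=C, head=2, tape[-1..3]=01010 (head:    ^)
Step 5: in state C at pos 2, read 1 -> (C,1)->write 1,move L,goto C. Now: state=C, head=1, tape[-1..3]=01010 (head:   ^)
Step 6: in state C at pos 1, read 0 -> (C,0)->write 1,move L,goto B. Now: state=B, head=0, tape[-1..3]=01110 (head:  ^)
Step 7: in state B at pos 0, read 1 -> (B,1)->write 0,move L,goto H. Now: state=H, head=-1, tape[-2..3]=000110 (head:  ^)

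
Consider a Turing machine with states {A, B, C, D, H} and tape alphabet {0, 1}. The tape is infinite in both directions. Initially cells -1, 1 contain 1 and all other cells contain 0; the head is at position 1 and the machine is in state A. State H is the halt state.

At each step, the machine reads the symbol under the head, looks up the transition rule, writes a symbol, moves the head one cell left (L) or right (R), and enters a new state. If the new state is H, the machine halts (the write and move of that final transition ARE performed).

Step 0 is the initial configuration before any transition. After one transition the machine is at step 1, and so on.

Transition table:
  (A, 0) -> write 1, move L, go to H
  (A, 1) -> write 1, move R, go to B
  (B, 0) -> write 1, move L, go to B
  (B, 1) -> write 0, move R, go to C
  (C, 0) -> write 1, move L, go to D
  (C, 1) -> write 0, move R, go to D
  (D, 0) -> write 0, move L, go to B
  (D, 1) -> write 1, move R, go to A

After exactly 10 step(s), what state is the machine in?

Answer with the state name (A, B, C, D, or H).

Step 1: in state A at pos 1, read 1 -> (A,1)->write 1,move R,goto B. Now: state=B, head=2, tape[-2..3]=010100 (head:     ^)
Step 2: in state B at pos 2, read 0 -> (B,0)->write 1,move L,goto B. Now: state=B, head=1, tape[-2..3]=010110 (head:    ^)
Step 3: in state B at pos 1, read 1 -> (B,1)->write 0,move R,goto C. Now: state=C, head=2, tape[-2..3]=010010 (head:     ^)
Step 4: in state C at pos 2, read 1 -> (C,1)->write 0,move R,goto D. Now: state=D, head=3, tape[-2..4]=0100000 (head:      ^)
Step 5: in state D at pos 3, read 0 -> (D,0)->write 0,move L,goto B. Now: state=B, head=2, tape[-2..4]=0100000 (head:     ^)
Step 6: in state B at pos 2, read 0 -> (B,0)->write 1,move L,goto B. Now: state=B, head=1, tape[-2..4]=0100100 (head:    ^)
Step 7: in state B at pos 1, read 0 -> (B,0)->write 1,move L,goto B. Now: state=B, head=0, tape[-2..4]=0101100 (head:   ^)
Step 8: in state B at pos 0, read 0 -> (B,0)->write 1,move L,goto B. Now: state=B, head=-1, tape[-2..4]=0111100 (head:  ^)
Step 9: in state B at pos -1, read 1 -> (B,1)->write 0,move R,goto C. Now: state=C, head=0, tape[-2..4]=0011100 (head:   ^)
Step 10: in state C at pos 0, read 1 -> (C,1)->write 0,move R,goto D. Now: state=D, head=1, tape[-2..4]=0001100 (head:    ^)

Answer: D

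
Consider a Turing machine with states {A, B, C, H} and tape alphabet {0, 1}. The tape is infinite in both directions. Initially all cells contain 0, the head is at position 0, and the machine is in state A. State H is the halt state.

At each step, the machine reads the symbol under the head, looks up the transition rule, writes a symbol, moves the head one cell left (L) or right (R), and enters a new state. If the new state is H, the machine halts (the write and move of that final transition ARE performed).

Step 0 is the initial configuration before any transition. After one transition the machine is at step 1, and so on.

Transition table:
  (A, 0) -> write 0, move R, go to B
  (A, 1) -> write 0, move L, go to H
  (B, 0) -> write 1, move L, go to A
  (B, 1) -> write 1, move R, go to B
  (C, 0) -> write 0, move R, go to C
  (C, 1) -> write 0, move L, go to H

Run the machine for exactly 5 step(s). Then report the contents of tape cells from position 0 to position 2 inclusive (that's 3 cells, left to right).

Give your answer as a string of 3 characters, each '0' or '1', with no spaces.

Answer: 011

Derivation:
Step 1: in state A at pos 0, read 0 -> (A,0)->write 0,move R,goto B. Now: state=B, head=1, tape[-1..2]=0000 (head:   ^)
Step 2: in state B at pos 1, read 0 -> (B,0)->write 1,move L,goto A. Now: state=A, head=0, tape[-1..2]=0010 (head:  ^)
Step 3: in state A at pos 0, read 0 -> (A,0)->write 0,move R,goto B. Now: state=B, head=1, tape[-1..2]=0010 (head:   ^)
Step 4: in state B at pos 1, read 1 -> (B,1)->write 1,move R,goto B. Now: state=B, head=2, tape[-1..3]=00100 (head:    ^)
Step 5: in state B at pos 2, read 0 -> (B,0)->write 1,move L,goto A. Now: state=A, head=1, tape[-1..3]=00110 (head:   ^)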